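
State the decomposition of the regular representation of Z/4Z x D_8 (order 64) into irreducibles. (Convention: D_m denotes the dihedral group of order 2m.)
Each irreducible V_i of dimension d_i appears with multiplicity d_i, i.e. rho_reg = (direct sum over all irreducibles V_i) d_i V_i. The irreducible dimensions for Z/4Z x D_8 are 1, 1, 1, 1, 1, 1, 1, 1, 1, 1, 1, 1, 1, 1, 1, 1, 2, 2, 2, 2, 2, 2, 2, 2, 2, 2, 2, 2: 16 irreducibles of dimension 1, each with multiplicity 1; 12 irreducibles of dimension 2, each with multiplicity 2. Total dimension 16*1*1 + 12*2*2 = 64 = |G|.

Explanation: General theorem: in the regular representation of a finite group G, each irreducible appears with multiplicity equal to its dimension. Check: dim(rho_reg) = sum d_i^2 = 1 + 1 + 1 + 1 + 1 + 1 + 1 + 1 + 1 + 1 + 1 + 1 + 1 + 1 + 1 + 1 + 4 + 4 + 4 + 4 + 4 + 4 + 4 + 4 + 4 + 4 + 4 + 4 = 64 = |G|.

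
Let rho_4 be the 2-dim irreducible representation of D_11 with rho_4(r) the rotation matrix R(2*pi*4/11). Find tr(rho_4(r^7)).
chi_{rho_4}(r^7) = 2*cos(2*pi*4*7/11) = -2*cos(pi/11)

Proof sketch: rho_4(r^7) is rotation by angle 2*pi*4*7/11, whose trace is 2*cos(2*pi*4*7/11) = -2*cos(pi/11).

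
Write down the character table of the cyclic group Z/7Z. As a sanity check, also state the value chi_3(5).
Character table of Z/7Z (irreps indexed chi_0,...,chi_6 with chi_k(m) = zeta_7^(k*m), zeta_7 = exp(2*pi*i/7)):
  irrep \ class  {0} (size 1)  {1} (size 1)    {2} (size 1)    {3} (size 1)    {4} (size 1)    {5} (size 1)    {6} (size 1)  
  chi_0          1             1               1               1               1               1               1             
  chi_1          1             exp(2*I*pi/7)   exp(4*I*pi/7)   exp(6*I*pi/7)   exp(-6*I*pi/7)  exp(-4*I*pi/7)  exp(-2*I*pi/7)
  chi_2          1             exp(4*I*pi/7)   exp(-6*I*pi/7)  exp(-2*I*pi/7)  exp(2*I*pi/7)   exp(6*I*pi/7)   exp(-4*I*pi/7)
  chi_3          1             exp(6*I*pi/7)   exp(-2*I*pi/7)  exp(4*I*pi/7)   exp(-4*I*pi/7)  exp(2*I*pi/7)   exp(-6*I*pi/7)
  chi_4          1             exp(-6*I*pi/7)  exp(2*I*pi/7)   exp(-4*I*pi/7)  exp(4*I*pi/7)   exp(-2*I*pi/7)  exp(6*I*pi/7) 
  chi_5          1             exp(-4*I*pi/7)  exp(6*I*pi/7)   exp(2*I*pi/7)   exp(-2*I*pi/7)  exp(-6*I*pi/7)  exp(4*I*pi/7) 
  chi_6          1             exp(-2*I*pi/7)  exp(-4*I*pi/7)  exp(-6*I*pi/7)  exp(6*I*pi/7)   exp(4*I*pi/7)   exp(2*I*pi/7) 

Spot check: chi_3(5) = zeta_7^(3*5) = zeta_7^15 = exp(2*I*pi/7).

Solution. Z/7Z is abelian, so all 7 irreducible complex representations are 1-dimensional. They are given by chi_k(m) = zeta_7^(k*m) for k = 0,...,6. Row orthogonality: sum_m chi_k(m) conj(chi_l(m)) = 7 * [k = l].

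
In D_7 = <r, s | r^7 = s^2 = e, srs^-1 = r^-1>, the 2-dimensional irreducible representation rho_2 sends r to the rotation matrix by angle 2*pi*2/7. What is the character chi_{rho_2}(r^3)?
chi_{rho_2}(r^3) = 2*cos(2*pi*2*3/7) = 2*cos(2*pi/7)

Why: rho_2(r^3) is rotation by angle 2*pi*2*3/7, whose trace is 2*cos(2*pi*2*3/7) = 2*cos(2*pi/7).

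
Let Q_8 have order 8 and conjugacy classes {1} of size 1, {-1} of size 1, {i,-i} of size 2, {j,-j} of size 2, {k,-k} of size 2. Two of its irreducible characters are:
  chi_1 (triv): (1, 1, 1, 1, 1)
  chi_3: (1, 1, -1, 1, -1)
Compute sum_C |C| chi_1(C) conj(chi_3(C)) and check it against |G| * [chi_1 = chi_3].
Sum = 0; so <chi_1, chi_3> = 0 (distinct irreducibles are orthogonal).

Explanation: Compute term by term over conjugacy classes (|C| * chi_1(C) * conj(chi_3(C))):
  1*(1)*conj(1) + 1*(1)*conj(1) + 2*(1)*conj(-1) + 2*(1)*conj(1) + 2*(1)*conj(-1)
  = (1) + (1) + (-2) + (2) + (-2)
  = 0.
Dividing by |G| = 8 gives 0/8 = 0, matching the row-orthogonality relation <chi_1, chi_3> = [chi_1 = chi_3].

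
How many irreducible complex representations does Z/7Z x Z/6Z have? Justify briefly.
42

The number of irreducible complex representations of a finite group equals its number of conjugacy classes. Z/7Z x Z/6Z is abelian of order 42, so every element is its own conjugacy class: 42 classes, so Z/7Z x Z/6Z (order 42) has exactly 42 irreducible complex representations.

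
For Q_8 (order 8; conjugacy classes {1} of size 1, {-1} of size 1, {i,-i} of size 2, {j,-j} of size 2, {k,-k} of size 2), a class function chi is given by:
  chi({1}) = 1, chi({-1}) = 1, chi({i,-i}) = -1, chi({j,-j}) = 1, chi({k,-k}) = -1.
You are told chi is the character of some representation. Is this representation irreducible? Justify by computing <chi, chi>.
Irreducible: <chi, chi> = 1.

Details: <chi, chi> = (1/|G|) sum_C |C| * |chi(C)|^2 = (1/8)[1*|1|^2 + 1*|1|^2 + 2*|-1|^2 + 2*|1|^2 + 2*|-1|^2]
  = (1/8)[(1) + (1) + (2) + (2) + (2)] = 8/8 = 1.
A character is irreducible iff <chi, chi> = 1, so this representation is irreducible.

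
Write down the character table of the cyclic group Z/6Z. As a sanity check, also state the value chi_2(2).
Character table of Z/6Z (irreps indexed chi_0,...,chi_5 with chi_k(m) = zeta_6^(k*m), zeta_6 = exp(2*pi*i/6)):
  irrep \ class  {0} (size 1)  {1} (size 1)    {2} (size 1)    {3} (size 1)  {4} (size 1)    {5} (size 1)  
  chi_0          1             1               1               1             1               1             
  chi_1          1             exp(I*pi/3)     exp(2*I*pi/3)   -1            exp(-2*I*pi/3)  exp(-I*pi/3)  
  chi_2          1             exp(2*I*pi/3)   exp(-2*I*pi/3)  1             exp(2*I*pi/3)   exp(-2*I*pi/3)
  chi_3          1             -1              1               -1            1               -1            
  chi_4          1             exp(-2*I*pi/3)  exp(2*I*pi/3)   1             exp(-2*I*pi/3)  exp(2*I*pi/3) 
  chi_5          1             exp(-I*pi/3)    exp(-2*I*pi/3)  -1            exp(2*I*pi/3)   exp(I*pi/3)   

Spot check: chi_2(2) = zeta_6^(2*2) = zeta_6^4 = exp(-2*I*pi/3).

Why: Z/6Z is abelian, so all 6 irreducible complex representations are 1-dimensional. They are given by chi_k(m) = zeta_6^(k*m) for k = 0,...,5. Row orthogonality: sum_m chi_k(m) conj(chi_l(m)) = 6 * [k = l].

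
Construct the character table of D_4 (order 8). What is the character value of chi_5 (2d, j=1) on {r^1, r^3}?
Conjugacy classes: {e} of size 1, {r^2} of size 1, {r^1, r^3} of size 2, {s, sr^2, ...} of size 2, {sr, sr^3, ...} of size 2.
Character table:
  irrep \ class              {e} (size 1)  {r^2} (size 1)  {r^1, r^3} (size 2)  {s, sr^2, ...} (size 2)  {sr, sr^3, ...} (size 2)
  chi_1 (triv)               1             1               1                    1                        1                       
  chi_2 (sign: r->1, s->-1)  1             1               1                    -1                       -1                      
  chi_3 (r->-1, s->1)        1             1               -1                   1                        -1                      
  chi_4 (r->-1, s->-1)       1             1               -1                   -1                       1                       
  chi_5 (2d, j=1)            2             -2              0                    0                        0                       

Spot check: chi_5 (2d, j=1) on {r^1, r^3} = 0.

Why: D_4 has order 2*4 = 8 with 5 conjugacy classes, hence 5 irreducibles. Sum of squared dims 1 + 1 + 1 + 1 + 4 = 8 = |G|. Linear characters come from the abelianisation; the 2-dimensional irreps have character r^k -> 2*cos(2*pi*j*k/4), reflections -> 0.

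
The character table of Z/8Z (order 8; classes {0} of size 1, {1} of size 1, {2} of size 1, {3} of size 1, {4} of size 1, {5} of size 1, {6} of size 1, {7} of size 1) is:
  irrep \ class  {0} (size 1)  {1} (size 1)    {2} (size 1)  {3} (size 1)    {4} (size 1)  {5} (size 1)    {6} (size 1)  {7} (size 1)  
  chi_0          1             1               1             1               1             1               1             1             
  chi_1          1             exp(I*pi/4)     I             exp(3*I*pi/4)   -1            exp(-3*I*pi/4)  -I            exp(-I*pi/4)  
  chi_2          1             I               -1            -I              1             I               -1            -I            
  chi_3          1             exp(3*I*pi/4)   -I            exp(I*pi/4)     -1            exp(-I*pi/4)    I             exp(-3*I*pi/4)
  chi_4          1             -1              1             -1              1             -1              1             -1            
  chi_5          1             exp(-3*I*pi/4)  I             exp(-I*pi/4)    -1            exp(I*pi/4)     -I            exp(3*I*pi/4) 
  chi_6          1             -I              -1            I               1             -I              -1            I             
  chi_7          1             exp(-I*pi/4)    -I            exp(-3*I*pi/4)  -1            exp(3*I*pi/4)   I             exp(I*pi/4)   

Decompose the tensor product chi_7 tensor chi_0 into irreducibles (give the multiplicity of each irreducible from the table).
chi_7 tensor chi_0 = chi_7 (all other irreducibles have multiplicity 0).

The character of a tensor product is the pointwise product (chi_7 * chi_0)(C) = chi_7(C) * chi_0(C):
  {0}: (1)*(1), {1}: (exp(-I*pi/4))*(1), {2}: (-I)*(1), {3}: (exp(-3*I*pi/4))*(1), {4}: (-1)*(1), {5}: (exp(3*I*pi/4))*(1), {6}: (I)*(1), {7}: (exp(I*pi/4))*(1)
so (chi_7 * chi_0) takes values
  {0} -> 1, {1} -> exp(-I*pi/4), {2} -> -I, {3} -> exp(-3*I*pi/4), {4} -> -1, {5} -> exp(3*I*pi/4), {6} -> I, {7} -> exp(I*pi/4).
Now take the inner product of this character with each irreducible chi from the table, <chi_7*chi_0, chi> = (1/8) sum_C |C| (chi_7*chi_0)(C) conj(chi(C)):
  <chi_7*chi_0, chi_0> = (1/8)[1*(1)*conj(1) + 1*(exp(-I*pi/4))*conj(1) + 1*(-I)*conj(1) + 1*(exp(-3*I*pi/4))*conj(1) + 1*(-1)*conj(1) + 1*(exp(3*I*pi/4))*conj(1) + 1*(I)*conj(1) + 1*(exp(I*pi/4))*conj(1)]
      = (1/8)[(1) + (exp(-I*pi/4)) + (-I) + (exp(-3*I*pi/4)) + (-1) + (exp(3*I*pi/4)) + (I) + (exp(I*pi/4))] = 0/8 = 0
  <chi_7*chi_0, chi_1> = (1/8)[1*(1)*conj(1) + 1*(exp(-I*pi/4))*conj(exp(I*pi/4)) + 1*(-I)*conj(I) + 1*(exp(-3*I*pi/4))*conj(exp(3*I*pi/4)) + 1*(-1)*conj(-1) + 1*(exp(3*I*pi/4))*conj(exp(-3*I*pi/4)) + 1*(I)*conj(-I) + 1*(exp(I*pi/4))*conj(exp(-I*pi/4))]
      = (1/8)[(1) + (-I) + (-1) + (I) + (1) + (-I) + (-1) + (I)] = 0/8 = 0
  <chi_7*chi_0, chi_2> = (1/8)[1*(1)*conj(1) + 1*(exp(-I*pi/4))*conj(I) + 1*(-I)*conj(-1) + 1*(exp(-3*I*pi/4))*conj(-I) + 1*(-1)*conj(1) + 1*(exp(3*I*pi/4))*conj(I) + 1*(I)*conj(-1) + 1*(exp(I*pi/4))*conj(-I)]
      = (1/8)[(1) + (-exp(I*pi/4)) + (I) + (exp(-I*pi/4)) + (-1) + (-exp(-3*I*pi/4)) + (-I) + (exp(3*I*pi/4))] = 0/8 = 0
  <chi_7*chi_0, chi_3> = (1/8)[1*(1)*conj(1) + 1*(exp(-I*pi/4))*conj(exp(3*I*pi/4)) + 1*(-I)*conj(-I) + 1*(exp(-3*I*pi/4))*conj(exp(I*pi/4)) + 1*(-1)*conj(-1) + 1*(exp(3*I*pi/4))*conj(exp(-I*pi/4)) + 1*(I)*conj(I) + 1*(exp(I*pi/4))*conj(exp(-3*I*pi/4))]
      = (1/8)[(1) + (-1) + (1) + (-1) + (1) + (-1) + (1) + (-1)] = 0/8 = 0
  <chi_7*chi_0, chi_4> = (1/8)[1*(1)*conj(1) + 1*(exp(-I*pi/4))*conj(-1) + 1*(-I)*conj(1) + 1*(exp(-3*I*pi/4))*conj(-1) + 1*(-1)*conj(1) + 1*(exp(3*I*pi/4))*conj(-1) + 1*(I)*conj(1) + 1*(exp(I*pi/4))*conj(-1)]
      = (1/8)[(1) + (-exp(-I*pi/4)) + (-I) + (-exp(-3*I*pi/4)) + (-1) + (-exp(3*I*pi/4)) + (I) + (-exp(I*pi/4))] = 0/8 = 0
  <chi_7*chi_0, chi_5> = (1/8)[1*(1)*conj(1) + 1*(exp(-I*pi/4))*conj(exp(-3*I*pi/4)) + 1*(-I)*conj(I) + 1*(exp(-3*I*pi/4))*conj(exp(-I*pi/4)) + 1*(-1)*conj(-1) + 1*(exp(3*I*pi/4))*conj(exp(I*pi/4)) + 1*(I)*conj(-I) + 1*(exp(I*pi/4))*conj(exp(3*I*pi/4))]
      = (1/8)[(1) + (I) + (-1) + (-I) + (1) + (I) + (-1) + (-I)] = 0/8 = 0
  <chi_7*chi_0, chi_6> = (1/8)[1*(1)*conj(1) + 1*(exp(-I*pi/4))*conj(-I) + 1*(-I)*conj(-1) + 1*(exp(-3*I*pi/4))*conj(I) + 1*(-1)*conj(1) + 1*(exp(3*I*pi/4))*conj(-I) + 1*(I)*conj(-1) + 1*(exp(I*pi/4))*conj(I)]
      = (1/8)[(1) + (exp(I*pi/4)) + (I) + (-exp(-I*pi/4)) + (-1) + (exp(-3*I*pi/4)) + (-I) + (-exp(3*I*pi/4))] = 0/8 = 0
  <chi_7*chi_0, chi_7> = (1/8)[1*(1)*conj(1) + 1*(exp(-I*pi/4))*conj(exp(-I*pi/4)) + 1*(-I)*conj(-I) + 1*(exp(-3*I*pi/4))*conj(exp(-3*I*pi/4)) + 1*(-1)*conj(-1) + 1*(exp(3*I*pi/4))*conj(exp(3*I*pi/4)) + 1*(I)*conj(I) + 1*(exp(I*pi/4))*conj(exp(I*pi/4))]
      = (1/8)[(1) + (1) + (1) + (1) + (1) + (1) + (1) + (1)] = 8/8 = 1
(Exp terms are combined using exp(i*s)*conj(exp(i*t)) = exp(i*(s-t)), and sums of them are collapsed using the identity that for every m > 1 the m distinct m-th roots of unity sum to 0, e.g. 1 + exp(2*I*pi/3) + exp(-2*I*pi/3) = 0.)
Hence the multiplicities are chi_7: 1. Dimension check: dim(chi_7)*dim(chi_0) = 1*1 = 1 and sum (mult * dim) = 1*1 = 1.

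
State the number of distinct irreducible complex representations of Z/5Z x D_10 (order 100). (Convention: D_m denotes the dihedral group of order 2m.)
40

The number of irreducible complex representations of a finite group equals its number of conjugacy classes. For a direct product, #classes(G x H) = #classes(G) * #classes(H). Z/5Z has 5 classes (abelian), D_10 has 8 classes, so 5 * 8 = 40, so Z/5Z x D_10 (order 100) has exactly 40 irreducible complex representations.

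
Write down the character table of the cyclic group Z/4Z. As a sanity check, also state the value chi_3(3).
Character table of Z/4Z (irreps indexed chi_0,...,chi_3 with chi_k(m) = zeta_4^(k*m), zeta_4 = exp(2*pi*i/4)):
  irrep \ class  {0} (size 1)  {1} (size 1)  {2} (size 1)  {3} (size 1)
  chi_0          1             1             1             1           
  chi_1          1             I             -1            -I          
  chi_2          1             -1            1             -1          
  chi_3          1             -I            -1            I           

Spot check: chi_3(3) = zeta_4^(3*3) = zeta_4^9 = I.

Z/4Z is abelian, so all 4 irreducible complex representations are 1-dimensional. They are given by chi_k(m) = zeta_4^(k*m) for k = 0,...,3. Row orthogonality: sum_m chi_k(m) conj(chi_l(m)) = 4 * [k = l].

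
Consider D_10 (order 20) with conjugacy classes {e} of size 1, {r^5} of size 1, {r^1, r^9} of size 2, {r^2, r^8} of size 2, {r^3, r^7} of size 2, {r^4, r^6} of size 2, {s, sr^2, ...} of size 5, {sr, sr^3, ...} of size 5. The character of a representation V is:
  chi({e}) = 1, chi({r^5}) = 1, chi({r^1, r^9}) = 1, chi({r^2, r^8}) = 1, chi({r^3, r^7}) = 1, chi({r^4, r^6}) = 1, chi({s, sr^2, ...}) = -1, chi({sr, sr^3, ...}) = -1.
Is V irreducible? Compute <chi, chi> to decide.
Irreducible: <chi, chi> = 1.

Working: <chi, chi> = (1/|G|) sum_C |C| * |chi(C)|^2 = (1/20)[1*|1|^2 + 1*|1|^2 + 2*|1|^2 + 2*|1|^2 + 2*|1|^2 + 2*|1|^2 + 5*|-1|^2 + 5*|-1|^2]
  = (1/20)[(1) + (1) + (2) + (2) + (2) + (2) + (5) + (5)] = 20/20 = 1.
A character is irreducible iff <chi, chi> = 1, so this representation is irreducible.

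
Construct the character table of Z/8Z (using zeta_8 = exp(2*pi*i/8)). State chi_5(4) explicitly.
Character table of Z/8Z (irreps indexed chi_0,...,chi_7 with chi_k(m) = zeta_8^(k*m), zeta_8 = exp(2*pi*i/8)):
  irrep \ class  {0} (size 1)  {1} (size 1)    {2} (size 1)  {3} (size 1)    {4} (size 1)  {5} (size 1)    {6} (size 1)  {7} (size 1)  
  chi_0          1             1               1             1               1             1               1             1             
  chi_1          1             exp(I*pi/4)     I             exp(3*I*pi/4)   -1            exp(-3*I*pi/4)  -I            exp(-I*pi/4)  
  chi_2          1             I               -1            -I              1             I               -1            -I            
  chi_3          1             exp(3*I*pi/4)   -I            exp(I*pi/4)     -1            exp(-I*pi/4)    I             exp(-3*I*pi/4)
  chi_4          1             -1              1             -1              1             -1              1             -1            
  chi_5          1             exp(-3*I*pi/4)  I             exp(-I*pi/4)    -1            exp(I*pi/4)     -I            exp(3*I*pi/4) 
  chi_6          1             -I              -1            I               1             -I              -1            I             
  chi_7          1             exp(-I*pi/4)    -I            exp(-3*I*pi/4)  -1            exp(3*I*pi/4)   I             exp(I*pi/4)   

Spot check: chi_5(4) = zeta_8^(5*4) = zeta_8^20 = -1.

Argument: Z/8Z is abelian, so all 8 irreducible complex representations are 1-dimensional. They are given by chi_k(m) = zeta_8^(k*m) for k = 0,...,7. Row orthogonality: sum_m chi_k(m) conj(chi_l(m)) = 8 * [k = l].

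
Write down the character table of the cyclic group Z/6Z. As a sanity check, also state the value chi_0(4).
Character table of Z/6Z (irreps indexed chi_0,...,chi_5 with chi_k(m) = zeta_6^(k*m), zeta_6 = exp(2*pi*i/6)):
  irrep \ class  {0} (size 1)  {1} (size 1)    {2} (size 1)    {3} (size 1)  {4} (size 1)    {5} (size 1)  
  chi_0          1             1               1               1             1               1             
  chi_1          1             exp(I*pi/3)     exp(2*I*pi/3)   -1            exp(-2*I*pi/3)  exp(-I*pi/3)  
  chi_2          1             exp(2*I*pi/3)   exp(-2*I*pi/3)  1             exp(2*I*pi/3)   exp(-2*I*pi/3)
  chi_3          1             -1              1               -1            1               -1            
  chi_4          1             exp(-2*I*pi/3)  exp(2*I*pi/3)   1             exp(-2*I*pi/3)  exp(2*I*pi/3) 
  chi_5          1             exp(-I*pi/3)    exp(-2*I*pi/3)  -1            exp(2*I*pi/3)   exp(I*pi/3)   

Spot check: chi_0(4) = zeta_6^(0*4) = zeta_6^0 = 1.

Solution. Z/6Z is abelian, so all 6 irreducible complex representations are 1-dimensional. They are given by chi_k(m) = zeta_6^(k*m) for k = 0,...,5. Row orthogonality: sum_m chi_k(m) conj(chi_l(m)) = 6 * [k = l].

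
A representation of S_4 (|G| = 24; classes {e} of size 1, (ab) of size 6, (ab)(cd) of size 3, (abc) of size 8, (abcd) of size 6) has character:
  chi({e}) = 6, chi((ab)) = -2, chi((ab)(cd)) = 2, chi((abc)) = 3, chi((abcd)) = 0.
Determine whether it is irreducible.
Not irreducible (reducible): <chi, chi> = 6 > 1.

Explanation: <chi, chi> = (1/|G|) sum_C |C| * |chi(C)|^2 = (1/24)[1*|6|^2 + 6*|-2|^2 + 3*|2|^2 + 8*|3|^2 + 6*|0|^2]
  = (1/24)[(36) + (24) + (12) + (72) + (0)] = 144/24 = 6.
A character is irreducible iff <chi, chi> = 1, so this representation is reducible.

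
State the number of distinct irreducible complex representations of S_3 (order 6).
3

Details: The number of irreducible complex representations of a finite group equals its number of conjugacy classes. Conjugacy classes in S_3 correspond to cycle types, i.e. partitions of 3; there are p(3) = 3 of them, so S_3 (order 6) has exactly 3 irreducible complex representations.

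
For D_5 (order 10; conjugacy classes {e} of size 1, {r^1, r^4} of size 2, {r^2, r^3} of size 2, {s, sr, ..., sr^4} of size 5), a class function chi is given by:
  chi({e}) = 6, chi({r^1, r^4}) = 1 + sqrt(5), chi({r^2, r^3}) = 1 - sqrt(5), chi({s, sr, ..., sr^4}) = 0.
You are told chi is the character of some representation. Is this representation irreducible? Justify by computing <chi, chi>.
Not irreducible (reducible): <chi, chi> = 6 > 1.

Reasoning: <chi, chi> = (1/|G|) sum_C |C| * |chi(C)|^2 = (1/10)[1*|6|^2 + 2*|1 + sqrt(5)|^2 + 2*|1 - sqrt(5)|^2 + 5*|0|^2]
  = (1/10)[(36) + (4*sqrt(5) + 12) + (12 - 4*sqrt(5)) + (0)] = 60/10 = 6.
A character is irreducible iff <chi, chi> = 1, so this representation is reducible.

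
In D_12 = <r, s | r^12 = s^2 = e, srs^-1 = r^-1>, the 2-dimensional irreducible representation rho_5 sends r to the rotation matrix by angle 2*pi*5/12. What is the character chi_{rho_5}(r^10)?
chi_{rho_5}(r^10) = 2*cos(2*pi*5*10/12) = 1

Proof sketch: rho_5(r^10) is rotation by angle 2*pi*5*10/12, whose trace is 2*cos(2*pi*5*10/12) = 1.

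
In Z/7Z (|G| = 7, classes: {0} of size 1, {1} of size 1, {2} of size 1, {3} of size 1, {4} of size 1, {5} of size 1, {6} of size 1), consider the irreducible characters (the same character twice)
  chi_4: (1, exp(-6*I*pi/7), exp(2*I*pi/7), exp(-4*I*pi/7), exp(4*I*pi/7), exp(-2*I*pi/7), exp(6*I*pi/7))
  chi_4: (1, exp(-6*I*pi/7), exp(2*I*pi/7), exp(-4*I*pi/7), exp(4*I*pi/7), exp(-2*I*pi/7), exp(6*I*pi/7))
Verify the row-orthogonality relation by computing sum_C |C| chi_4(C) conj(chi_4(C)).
Sum = 7 = |G| = 7; so <chi_4, chi_4> = 1 (norm-1 confirms irreducibility).

Why: Compute term by term over conjugacy classes (|C| * chi_4(C) * conj(chi_4(C))):
  1*(1)*conj(1) + 1*(exp(-6*I*pi/7))*conj(exp(-6*I*pi/7)) + 1*(exp(2*I*pi/7))*conj(exp(2*I*pi/7)) + 1*(exp(-4*I*pi/7))*conj(exp(-4*I*pi/7)) + 1*(exp(4*I*pi/7))*conj(exp(4*I*pi/7)) + 1*(exp(-2*I*pi/7))*conj(exp(-2*I*pi/7)) + 1*(exp(6*I*pi/7))*conj(exp(6*I*pi/7))
  = (1) + (1) + (1) + (1) + (1) + (1) + (1)
  = 7.
(Exp terms are combined using exp(i*s)*conj(exp(i*t)) = exp(i*(s-t)), and sums of them are collapsed using the identity that for every m > 1 the m distinct m-th roots of unity sum to 0, e.g. 1 + exp(2*I*pi/3) + exp(-2*I*pi/3) = 0.)
Dividing by |G| = 7 gives 7/7 = 1, matching the row-orthogonality relation <chi_4, chi_4> = [chi_4 = chi_4].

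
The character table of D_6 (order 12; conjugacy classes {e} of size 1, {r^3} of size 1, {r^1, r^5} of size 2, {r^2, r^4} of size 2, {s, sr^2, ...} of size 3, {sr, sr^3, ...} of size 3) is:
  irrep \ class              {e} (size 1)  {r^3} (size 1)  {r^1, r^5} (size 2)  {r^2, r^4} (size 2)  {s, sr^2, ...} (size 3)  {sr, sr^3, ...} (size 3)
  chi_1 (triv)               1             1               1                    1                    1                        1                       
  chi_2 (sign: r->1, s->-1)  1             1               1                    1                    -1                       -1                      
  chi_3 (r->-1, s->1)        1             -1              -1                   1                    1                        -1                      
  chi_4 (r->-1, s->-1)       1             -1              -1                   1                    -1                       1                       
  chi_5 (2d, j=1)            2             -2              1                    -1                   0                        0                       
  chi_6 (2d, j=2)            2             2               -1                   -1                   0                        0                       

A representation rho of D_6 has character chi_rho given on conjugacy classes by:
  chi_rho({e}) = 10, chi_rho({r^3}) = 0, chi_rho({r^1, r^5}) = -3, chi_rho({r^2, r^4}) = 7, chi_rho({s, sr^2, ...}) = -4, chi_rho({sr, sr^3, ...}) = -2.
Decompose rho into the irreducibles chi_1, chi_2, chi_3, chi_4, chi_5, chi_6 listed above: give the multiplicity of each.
Multiplicities: chi_1: 0, chi_2: 3, chi_3: 2, chi_4: 3, chi_5: 0, chi_6: 1.

Details: Use <chi_rho, chi> = (1/|G|) sum_C |C| * chi_rho(C) * conj(chi(C)) with |G| = 12 for each irreducible chi in the table:
  <chi_rho, chi_1> = (1/12)[1*(10)*conj(1) + 1*(0)*conj(1) + 2*(-3)*conj(1) + 2*(7)*conj(1) + 3*(-4)*conj(1) + 3*(-2)*conj(1)]
      = (1/12)[(10) + (0) + (-6) + (14) + (-12) + (-6)] = 0/12 = 0
  <chi_rho, chi_2> = (1/12)[1*(10)*conj(1) + 1*(0)*conj(1) + 2*(-3)*conj(1) + 2*(7)*conj(1) + 3*(-4)*conj(-1) + 3*(-2)*conj(-1)]
      = (1/12)[(10) + (0) + (-6) + (14) + (12) + (6)] = 36/12 = 3
  <chi_rho, chi_3> = (1/12)[1*(10)*conj(1) + 1*(0)*conj(-1) + 2*(-3)*conj(-1) + 2*(7)*conj(1) + 3*(-4)*conj(1) + 3*(-2)*conj(-1)]
      = (1/12)[(10) + (0) + (6) + (14) + (-12) + (6)] = 24/12 = 2
  <chi_rho, chi_4> = (1/12)[1*(10)*conj(1) + 1*(0)*conj(-1) + 2*(-3)*conj(-1) + 2*(7)*conj(1) + 3*(-4)*conj(-1) + 3*(-2)*conj(1)]
      = (1/12)[(10) + (0) + (6) + (14) + (12) + (-6)] = 36/12 = 3
  <chi_rho, chi_5> = (1/12)[1*(10)*conj(2) + 1*(0)*conj(-2) + 2*(-3)*conj(1) + 2*(7)*conj(-1) + 3*(-4)*conj(0) + 3*(-2)*conj(0)]
      = (1/12)[(20) + (0) + (-6) + (-14) + (0) + (0)] = 0/12 = 0
  <chi_rho, chi_6> = (1/12)[1*(10)*conj(2) + 1*(0)*conj(2) + 2*(-3)*conj(-1) + 2*(7)*conj(-1) + 3*(-4)*conj(0) + 3*(-2)*conj(0)]
      = (1/12)[(20) + (0) + (6) + (-14) + (0) + (0)] = 12/12 = 1
Dimension check: dim(rho) = sum (mult * dim) = 0*1 + 3*1 + 2*1 + 3*1 + 0*2 + 1*2 = 10 = chi_rho(e) = 10.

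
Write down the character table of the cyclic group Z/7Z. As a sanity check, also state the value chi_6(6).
Character table of Z/7Z (irreps indexed chi_0,...,chi_6 with chi_k(m) = zeta_7^(k*m), zeta_7 = exp(2*pi*i/7)):
  irrep \ class  {0} (size 1)  {1} (size 1)    {2} (size 1)    {3} (size 1)    {4} (size 1)    {5} (size 1)    {6} (size 1)  
  chi_0          1             1               1               1               1               1               1             
  chi_1          1             exp(2*I*pi/7)   exp(4*I*pi/7)   exp(6*I*pi/7)   exp(-6*I*pi/7)  exp(-4*I*pi/7)  exp(-2*I*pi/7)
  chi_2          1             exp(4*I*pi/7)   exp(-6*I*pi/7)  exp(-2*I*pi/7)  exp(2*I*pi/7)   exp(6*I*pi/7)   exp(-4*I*pi/7)
  chi_3          1             exp(6*I*pi/7)   exp(-2*I*pi/7)  exp(4*I*pi/7)   exp(-4*I*pi/7)  exp(2*I*pi/7)   exp(-6*I*pi/7)
  chi_4          1             exp(-6*I*pi/7)  exp(2*I*pi/7)   exp(-4*I*pi/7)  exp(4*I*pi/7)   exp(-2*I*pi/7)  exp(6*I*pi/7) 
  chi_5          1             exp(-4*I*pi/7)  exp(6*I*pi/7)   exp(2*I*pi/7)   exp(-2*I*pi/7)  exp(-6*I*pi/7)  exp(4*I*pi/7) 
  chi_6          1             exp(-2*I*pi/7)  exp(-4*I*pi/7)  exp(-6*I*pi/7)  exp(6*I*pi/7)   exp(4*I*pi/7)   exp(2*I*pi/7) 

Spot check: chi_6(6) = zeta_7^(6*6) = zeta_7^36 = exp(2*I*pi/7).

Explanation: Z/7Z is abelian, so all 7 irreducible complex representations are 1-dimensional. They are given by chi_k(m) = zeta_7^(k*m) for k = 0,...,6. Row orthogonality: sum_m chi_k(m) conj(chi_l(m)) = 7 * [k = l].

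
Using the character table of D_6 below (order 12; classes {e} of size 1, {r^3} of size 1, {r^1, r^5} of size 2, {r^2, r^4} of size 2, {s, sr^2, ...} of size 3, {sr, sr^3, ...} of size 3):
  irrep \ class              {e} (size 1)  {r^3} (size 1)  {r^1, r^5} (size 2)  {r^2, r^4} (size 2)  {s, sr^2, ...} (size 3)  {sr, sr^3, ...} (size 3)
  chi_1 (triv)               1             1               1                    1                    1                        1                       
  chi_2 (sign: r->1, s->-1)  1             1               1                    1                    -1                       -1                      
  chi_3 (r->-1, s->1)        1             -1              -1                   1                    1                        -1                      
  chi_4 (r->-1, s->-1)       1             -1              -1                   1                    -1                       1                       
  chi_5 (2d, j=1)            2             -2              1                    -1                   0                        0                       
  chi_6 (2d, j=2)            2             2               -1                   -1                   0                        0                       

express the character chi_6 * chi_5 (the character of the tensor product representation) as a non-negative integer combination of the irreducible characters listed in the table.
chi_6 tensor chi_5 = chi_3 + chi_4 + chi_5 (all other irreducibles have multiplicity 0).

Details: The character of a tensor product is the pointwise product (chi_6 * chi_5)(C) = chi_6(C) * chi_5(C):
  {e}: (2)*(2), {r^3}: (2)*(-2), {r^1, r^5}: (-1)*(1), {r^2, r^4}: (-1)*(-1), {s, sr^2, ...}: (0)*(0), {sr, sr^3, ...}: (0)*(0)
so (chi_6 * chi_5) takes values
  {e} -> 4, {r^3} -> -4, {r^1, r^5} -> -1, {r^2, r^4} -> 1, {s, sr^2, ...} -> 0, {sr, sr^3, ...} -> 0.
Now take the inner product of this character with each irreducible chi from the table, <chi_6*chi_5, chi> = (1/12) sum_C |C| (chi_6*chi_5)(C) conj(chi(C)):
  <chi_6*chi_5, chi_1> = (1/12)[1*(4)*conj(1) + 1*(-4)*conj(1) + 2*(-1)*conj(1) + 2*(1)*conj(1) + 3*(0)*conj(1) + 3*(0)*conj(1)]
      = (1/12)[(4) + (-4) + (-2) + (2) + (0) + (0)] = 0/12 = 0
  <chi_6*chi_5, chi_2> = (1/12)[1*(4)*conj(1) + 1*(-4)*conj(1) + 2*(-1)*conj(1) + 2*(1)*conj(1) + 3*(0)*conj(-1) + 3*(0)*conj(-1)]
      = (1/12)[(4) + (-4) + (-2) + (2) + (0) + (0)] = 0/12 = 0
  <chi_6*chi_5, chi_3> = (1/12)[1*(4)*conj(1) + 1*(-4)*conj(-1) + 2*(-1)*conj(-1) + 2*(1)*conj(1) + 3*(0)*conj(1) + 3*(0)*conj(-1)]
      = (1/12)[(4) + (4) + (2) + (2) + (0) + (0)] = 12/12 = 1
  <chi_6*chi_5, chi_4> = (1/12)[1*(4)*conj(1) + 1*(-4)*conj(-1) + 2*(-1)*conj(-1) + 2*(1)*conj(1) + 3*(0)*conj(-1) + 3*(0)*conj(1)]
      = (1/12)[(4) + (4) + (2) + (2) + (0) + (0)] = 12/12 = 1
  <chi_6*chi_5, chi_5> = (1/12)[1*(4)*conj(2) + 1*(-4)*conj(-2) + 2*(-1)*conj(1) + 2*(1)*conj(-1) + 3*(0)*conj(0) + 3*(0)*conj(0)]
      = (1/12)[(8) + (8) + (-2) + (-2) + (0) + (0)] = 12/12 = 1
  <chi_6*chi_5, chi_6> = (1/12)[1*(4)*conj(2) + 1*(-4)*conj(2) + 2*(-1)*conj(-1) + 2*(1)*conj(-1) + 3*(0)*conj(0) + 3*(0)*conj(0)]
      = (1/12)[(8) + (-8) + (2) + (-2) + (0) + (0)] = 0/12 = 0
Hence the multiplicities are chi_3: 1, chi_4: 1, chi_5: 1. Dimension check: dim(chi_6)*dim(chi_5) = 2*2 = 4 and sum (mult * dim) = 1*1 + 1*1 + 1*2 = 4.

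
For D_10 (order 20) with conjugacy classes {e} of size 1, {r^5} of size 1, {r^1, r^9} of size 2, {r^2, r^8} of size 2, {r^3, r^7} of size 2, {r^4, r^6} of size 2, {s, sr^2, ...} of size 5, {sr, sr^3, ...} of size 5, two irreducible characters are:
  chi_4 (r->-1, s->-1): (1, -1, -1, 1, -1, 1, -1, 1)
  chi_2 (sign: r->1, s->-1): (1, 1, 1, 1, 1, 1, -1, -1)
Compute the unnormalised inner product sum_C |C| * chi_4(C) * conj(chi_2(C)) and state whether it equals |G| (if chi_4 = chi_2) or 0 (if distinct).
Sum = 0; so <chi_4, chi_2> = 0 (distinct irreducibles are orthogonal).

Working: Compute term by term over conjugacy classes (|C| * chi_4(C) * conj(chi_2(C))):
  1*(1)*conj(1) + 1*(-1)*conj(1) + 2*(-1)*conj(1) + 2*(1)*conj(1) + 2*(-1)*conj(1) + 2*(1)*conj(1) + 5*(-1)*conj(-1) + 5*(1)*conj(-1)
  = (1) + (-1) + (-2) + (2) + (-2) + (2) + (5) + (-5)
  = 0.
Dividing by |G| = 20 gives 0/20 = 0, matching the row-orthogonality relation <chi_4, chi_2> = [chi_4 = chi_2].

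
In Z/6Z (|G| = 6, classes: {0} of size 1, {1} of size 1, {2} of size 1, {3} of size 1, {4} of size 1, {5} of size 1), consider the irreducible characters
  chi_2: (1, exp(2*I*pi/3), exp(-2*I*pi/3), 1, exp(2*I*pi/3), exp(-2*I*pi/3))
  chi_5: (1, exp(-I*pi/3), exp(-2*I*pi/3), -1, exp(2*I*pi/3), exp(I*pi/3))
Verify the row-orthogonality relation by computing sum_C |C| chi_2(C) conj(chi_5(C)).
Sum = 0; so <chi_2, chi_5> = 0 (distinct irreducibles are orthogonal).

Proof sketch: Compute term by term over conjugacy classes (|C| * chi_2(C) * conj(chi_5(C))):
  1*(1)*conj(1) + 1*(exp(2*I*pi/3))*conj(exp(-I*pi/3)) + 1*(exp(-2*I*pi/3))*conj(exp(-2*I*pi/3)) + 1*(1)*conj(-1) + 1*(exp(2*I*pi/3))*conj(exp(2*I*pi/3)) + 1*(exp(-2*I*pi/3))*conj(exp(I*pi/3))
  = (1) + (-1) + (1) + (-1) + (1) + (-1)
  = 0.
(Exp terms are combined using exp(i*s)*conj(exp(i*t)) = exp(i*(s-t)), and sums of them are collapsed using the identity that for every m > 1 the m distinct m-th roots of unity sum to 0, e.g. 1 + exp(2*I*pi/3) + exp(-2*I*pi/3) = 0.)
Dividing by |G| = 6 gives 0/6 = 0, matching the row-orthogonality relation <chi_2, chi_5> = [chi_2 = chi_5].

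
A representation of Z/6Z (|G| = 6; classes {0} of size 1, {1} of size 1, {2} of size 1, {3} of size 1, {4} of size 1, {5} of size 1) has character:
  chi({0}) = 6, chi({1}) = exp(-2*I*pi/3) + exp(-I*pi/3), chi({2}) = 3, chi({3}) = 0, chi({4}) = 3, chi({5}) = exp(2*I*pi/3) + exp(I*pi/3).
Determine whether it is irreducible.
Not irreducible (reducible): <chi, chi> = 10 > 1.

<chi, chi> = (1/|G|) sum_C |C| * |chi(C)|^2 = (1/6)[1*|6|^2 + 1*|exp(-2*I*pi/3) + exp(-I*pi/3)|^2 + 1*|3|^2 + 1*|0|^2 + 1*|3|^2 + 1*|exp(2*I*pi/3) + exp(I*pi/3)|^2]
  = (1/6)[(36) + (3) + (9) + (0) + (9) + (3)] = 60/6 = 10.
(Exp terms are combined using exp(i*s)*conj(exp(i*t)) = exp(i*(s-t)), and sums of them are collapsed using the identity that for every m > 1 the m distinct m-th roots of unity sum to 0, e.g. 1 + exp(2*I*pi/3) + exp(-2*I*pi/3) = 0.)
A character is irreducible iff <chi, chi> = 1, so this representation is reducible.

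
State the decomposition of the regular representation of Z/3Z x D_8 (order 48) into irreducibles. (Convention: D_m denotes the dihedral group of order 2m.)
Each irreducible V_i of dimension d_i appears with multiplicity d_i, i.e. rho_reg = (direct sum over all irreducibles V_i) d_i V_i. The irreducible dimensions for Z/3Z x D_8 are 1, 1, 1, 1, 1, 1, 1, 1, 1, 1, 1, 1, 2, 2, 2, 2, 2, 2, 2, 2, 2: 12 irreducibles of dimension 1, each with multiplicity 1; 9 irreducibles of dimension 2, each with multiplicity 2. Total dimension 12*1*1 + 9*2*2 = 48 = |G|.

Derivation: General theorem: in the regular representation of a finite group G, each irreducible appears with multiplicity equal to its dimension. Check: dim(rho_reg) = sum d_i^2 = 1 + 1 + 1 + 1 + 1 + 1 + 1 + 1 + 1 + 1 + 1 + 1 + 4 + 4 + 4 + 4 + 4 + 4 + 4 + 4 + 4 = 48 = |G|.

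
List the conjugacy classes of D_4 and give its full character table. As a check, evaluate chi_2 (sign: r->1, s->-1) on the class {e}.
Conjugacy classes: {e} of size 1, {r^2} of size 1, {r^1, r^3} of size 2, {s, sr^2, ...} of size 2, {sr, sr^3, ...} of size 2.
Character table:
  irrep \ class              {e} (size 1)  {r^2} (size 1)  {r^1, r^3} (size 2)  {s, sr^2, ...} (size 2)  {sr, sr^3, ...} (size 2)
  chi_1 (triv)               1             1               1                    1                        1                       
  chi_2 (sign: r->1, s->-1)  1             1               1                    -1                       -1                      
  chi_3 (r->-1, s->1)        1             1               -1                   1                        -1                      
  chi_4 (r->-1, s->-1)       1             1               -1                   -1                       1                       
  chi_5 (2d, j=1)            2             -2              0                    0                        0                       

Spot check: chi_2 (sign: r->1, s->-1) on {e} = 1.

Explanation: D_4 has order 2*4 = 8 with 5 conjugacy classes, hence 5 irreducibles. Sum of squared dims 1 + 1 + 1 + 1 + 4 = 8 = |G|. Linear characters come from the abelianisation; the 2-dimensional irreps have character r^k -> 2*cos(2*pi*j*k/4), reflections -> 0.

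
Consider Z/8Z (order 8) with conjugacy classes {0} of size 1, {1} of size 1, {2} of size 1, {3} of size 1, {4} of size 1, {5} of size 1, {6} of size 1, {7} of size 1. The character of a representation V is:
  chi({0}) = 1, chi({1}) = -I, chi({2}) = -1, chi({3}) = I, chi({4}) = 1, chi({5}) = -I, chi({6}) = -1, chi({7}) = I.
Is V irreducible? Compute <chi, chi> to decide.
Irreducible: <chi, chi> = 1.

Explanation: <chi, chi> = (1/|G|) sum_C |C| * |chi(C)|^2 = (1/8)[1*|1|^2 + 1*|-I|^2 + 1*|-1|^2 + 1*|I|^2 + 1*|1|^2 + 1*|-I|^2 + 1*|-1|^2 + 1*|I|^2]
  = (1/8)[(1) + (1) + (1) + (1) + (1) + (1) + (1) + (1)] = 8/8 = 1.
(Exp terms are combined using exp(i*s)*conj(exp(i*t)) = exp(i*(s-t)), and sums of them are collapsed using the identity that for every m > 1 the m distinct m-th roots of unity sum to 0, e.g. 1 + exp(2*I*pi/3) + exp(-2*I*pi/3) = 0.)
A character is irreducible iff <chi, chi> = 1, so this representation is irreducible.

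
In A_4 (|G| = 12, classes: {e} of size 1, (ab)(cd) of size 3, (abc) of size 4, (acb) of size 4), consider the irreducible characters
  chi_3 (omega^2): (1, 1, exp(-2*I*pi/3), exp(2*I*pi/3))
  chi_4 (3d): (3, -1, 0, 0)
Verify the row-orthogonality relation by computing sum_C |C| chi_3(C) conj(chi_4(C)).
Sum = 0; so <chi_3, chi_4> = 0 (distinct irreducibles are orthogonal).

Argument: Compute term by term over conjugacy classes (|C| * chi_3(C) * conj(chi_4(C))):
  1*(1)*conj(3) + 3*(1)*conj(-1) + 4*(exp(-2*I*pi/3))*conj(0) + 4*(exp(2*I*pi/3))*conj(0)
  = (3) + (-3) + (0) + (0)
  = 0.
(Exp terms are combined using exp(i*s)*conj(exp(i*t)) = exp(i*(s-t)), and sums of them are collapsed using the identity that for every m > 1 the m distinct m-th roots of unity sum to 0, e.g. 1 + exp(2*I*pi/3) + exp(-2*I*pi/3) = 0.)
Dividing by |G| = 12 gives 0/12 = 0, matching the row-orthogonality relation <chi_3, chi_4> = [chi_3 = chi_4].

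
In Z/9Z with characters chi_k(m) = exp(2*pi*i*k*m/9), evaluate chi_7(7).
chi_7(7) = zeta_9^49 = exp(8*I*pi/9)

Justification: chi_7(7) = zeta_9^(7*7) = zeta_9^49. Since zeta_9^9 = 1, this equals zeta_9^4 = exp(2*pi*i*4/9) = exp(8*I*pi/9).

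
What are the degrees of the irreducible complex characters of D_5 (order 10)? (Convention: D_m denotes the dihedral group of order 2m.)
Dimensions: 1, 1, 2, 2

There are 4 irreducibles (= number of conjugacy classes). Their dimensions d_i satisfy sum d_i^2 = |G| = 10: 1 + 1 + 4 + 4 = 10.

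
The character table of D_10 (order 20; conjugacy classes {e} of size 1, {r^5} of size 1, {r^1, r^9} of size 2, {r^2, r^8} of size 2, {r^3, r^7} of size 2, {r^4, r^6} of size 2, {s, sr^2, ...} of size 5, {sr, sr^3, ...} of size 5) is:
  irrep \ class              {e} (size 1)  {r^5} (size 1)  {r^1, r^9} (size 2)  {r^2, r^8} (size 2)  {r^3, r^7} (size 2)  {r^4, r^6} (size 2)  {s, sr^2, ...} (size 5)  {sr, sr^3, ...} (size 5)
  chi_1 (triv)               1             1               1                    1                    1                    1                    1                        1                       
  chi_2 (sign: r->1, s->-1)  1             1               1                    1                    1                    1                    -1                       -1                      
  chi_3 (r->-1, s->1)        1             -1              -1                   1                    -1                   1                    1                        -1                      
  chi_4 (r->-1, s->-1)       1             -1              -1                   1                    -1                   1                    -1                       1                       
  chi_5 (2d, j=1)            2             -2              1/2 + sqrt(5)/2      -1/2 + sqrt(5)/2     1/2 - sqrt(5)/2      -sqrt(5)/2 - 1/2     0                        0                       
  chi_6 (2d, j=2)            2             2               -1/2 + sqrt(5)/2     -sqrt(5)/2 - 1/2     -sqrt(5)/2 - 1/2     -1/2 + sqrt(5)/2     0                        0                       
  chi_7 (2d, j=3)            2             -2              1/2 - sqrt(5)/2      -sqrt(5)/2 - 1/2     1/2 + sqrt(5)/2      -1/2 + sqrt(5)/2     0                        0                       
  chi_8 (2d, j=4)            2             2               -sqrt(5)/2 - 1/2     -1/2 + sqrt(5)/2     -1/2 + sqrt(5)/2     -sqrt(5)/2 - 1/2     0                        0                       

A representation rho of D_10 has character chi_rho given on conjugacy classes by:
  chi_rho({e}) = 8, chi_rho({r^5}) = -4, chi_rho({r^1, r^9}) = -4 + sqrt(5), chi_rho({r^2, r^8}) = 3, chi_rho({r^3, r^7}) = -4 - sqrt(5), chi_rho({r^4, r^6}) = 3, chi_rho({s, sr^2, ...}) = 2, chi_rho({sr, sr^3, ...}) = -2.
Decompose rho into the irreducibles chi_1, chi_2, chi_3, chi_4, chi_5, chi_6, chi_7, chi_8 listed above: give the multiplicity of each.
Multiplicities: chi_1: 0, chi_2: 0, chi_3: 3, chi_4: 1, chi_5: 1, chi_6: 1, chi_7: 0, chi_8: 0.

Explanation: Use <chi_rho, chi> = (1/|G|) sum_C |C| * chi_rho(C) * conj(chi(C)) with |G| = 20 for each irreducible chi in the table:
  <chi_rho, chi_1> = (1/20)[1*(8)*conj(1) + 1*(-4)*conj(1) + 2*(-4 + sqrt(5))*conj(1) + 2*(3)*conj(1) + 2*(-4 - sqrt(5))*conj(1) + 2*(3)*conj(1) + 5*(2)*conj(1) + 5*(-2)*conj(1)]
      = (1/20)[(8) + (-4) + (-8 + 2*sqrt(5)) + (6) + (-8 - 2*sqrt(5)) + (6) + (10) + (-10)] = 0/20 = 0
  <chi_rho, chi_2> = (1/20)[1*(8)*conj(1) + 1*(-4)*conj(1) + 2*(-4 + sqrt(5))*conj(1) + 2*(3)*conj(1) + 2*(-4 - sqrt(5))*conj(1) + 2*(3)*conj(1) + 5*(2)*conj(-1) + 5*(-2)*conj(-1)]
      = (1/20)[(8) + (-4) + (-8 + 2*sqrt(5)) + (6) + (-8 - 2*sqrt(5)) + (6) + (-10) + (10)] = 0/20 = 0
  <chi_rho, chi_3> = (1/20)[1*(8)*conj(1) + 1*(-4)*conj(-1) + 2*(-4 + sqrt(5))*conj(-1) + 2*(3)*conj(1) + 2*(-4 - sqrt(5))*conj(-1) + 2*(3)*conj(1) + 5*(2)*conj(1) + 5*(-2)*conj(-1)]
      = (1/20)[(8) + (4) + (8 - 2*sqrt(5)) + (6) + (2*sqrt(5) + 8) + (6) + (10) + (10)] = 60/20 = 3
  <chi_rho, chi_4> = (1/20)[1*(8)*conj(1) + 1*(-4)*conj(-1) + 2*(-4 + sqrt(5))*conj(-1) + 2*(3)*conj(1) + 2*(-4 - sqrt(5))*conj(-1) + 2*(3)*conj(1) + 5*(2)*conj(-1) + 5*(-2)*conj(1)]
      = (1/20)[(8) + (4) + (8 - 2*sqrt(5)) + (6) + (2*sqrt(5) + 8) + (6) + (-10) + (-10)] = 20/20 = 1
  <chi_rho, chi_5> = (1/20)[1*(8)*conj(2) + 1*(-4)*conj(-2) + 2*(-4 + sqrt(5))*conj(1/2 + sqrt(5)/2) + 2*(3)*conj(-1/2 + sqrt(5)/2) + 2*(-4 - sqrt(5))*conj(1/2 - sqrt(5)/2) + 2*(3)*conj(-sqrt(5)/2 - 1/2) + 5*(2)*conj(0) + 5*(-2)*conj(0)]
      = (1/20)[(16) + (8) + (1 - 3*sqrt(5)) + (-3 + 3*sqrt(5)) + (1 + 3*sqrt(5)) + (-3*sqrt(5) - 3) + (0) + (0)] = 20/20 = 1
  <chi_rho, chi_6> = (1/20)[1*(8)*conj(2) + 1*(-4)*conj(2) + 2*(-4 + sqrt(5))*conj(-1/2 + sqrt(5)/2) + 2*(3)*conj(-sqrt(5)/2 - 1/2) + 2*(-4 - sqrt(5))*conj(-sqrt(5)/2 - 1/2) + 2*(3)*conj(-1/2 + sqrt(5)/2) + 5*(2)*conj(0) + 5*(-2)*conj(0)]
      = (1/20)[(16) + (-8) + (9 - 5*sqrt(5)) + (-3*sqrt(5) - 3) + (9 + 5*sqrt(5)) + (-3 + 3*sqrt(5)) + (0) + (0)] = 20/20 = 1
  <chi_rho, chi_7> = (1/20)[1*(8)*conj(2) + 1*(-4)*conj(-2) + 2*(-4 + sqrt(5))*conj(1/2 - sqrt(5)/2) + 2*(3)*conj(-sqrt(5)/2 - 1/2) + 2*(-4 - sqrt(5))*conj(1/2 + sqrt(5)/2) + 2*(3)*conj(-1/2 + sqrt(5)/2) + 5*(2)*conj(0) + 5*(-2)*conj(0)]
      = (1/20)[(16) + (8) + (-9 + 5*sqrt(5)) + (-3*sqrt(5) - 3) + (-5*sqrt(5) - 9) + (-3 + 3*sqrt(5)) + (0) + (0)] = 0/20 = 0
  <chi_rho, chi_8> = (1/20)[1*(8)*conj(2) + 1*(-4)*conj(2) + 2*(-4 + sqrt(5))*conj(-sqrt(5)/2 - 1/2) + 2*(3)*conj(-1/2 + sqrt(5)/2) + 2*(-4 - sqrt(5))*conj(-1/2 + sqrt(5)/2) + 2*(3)*conj(-sqrt(5)/2 - 1/2) + 5*(2)*conj(0) + 5*(-2)*conj(0)]
      = (1/20)[(16) + (-8) + (-1 + 3*sqrt(5)) + (-3 + 3*sqrt(5)) + (-3*sqrt(5) - 1) + (-3*sqrt(5) - 3) + (0) + (0)] = 0/20 = 0
Dimension check: dim(rho) = sum (mult * dim) = 0*1 + 0*1 + 3*1 + 1*1 + 1*2 + 1*2 + 0*2 + 0*2 = 8 = chi_rho(e) = 8.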